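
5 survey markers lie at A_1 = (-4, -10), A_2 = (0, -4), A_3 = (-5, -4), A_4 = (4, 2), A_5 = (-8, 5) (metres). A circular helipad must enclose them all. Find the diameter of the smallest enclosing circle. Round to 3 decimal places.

The minimum enclosing circle is determined by three boundary points: A_1, A_4, A_5.
Their circumcentre is (-93/28, -25/14) with r² = 53261/784.
The farthest remaining point A_2 is at distance² 12493/784 ≤ 53261/784.
Diameter = 2r = 2√(53261/784) ≈ 16.485.

16.485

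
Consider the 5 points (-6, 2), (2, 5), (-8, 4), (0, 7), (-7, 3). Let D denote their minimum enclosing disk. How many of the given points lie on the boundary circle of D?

2

A smallest enclosing disk is always determined by at most three of the input points on its boundary.
The farthest pair is (2, 5)–(-8, 4) with squared distance 101. The circle on this segment as diameter has centre (-3, 4.5) and r² = 101/4 = 25.25.
Check (-6, 2): distance² to centre = 15.25 ≤ 25.25, so it lies inside.
All remaining points lie in this disk, and no smaller disk contains both endpoints, so this is the minimum enclosing circle.
The points at distance exactly r from the centre are (2, 5), (-8, 4) — 2 points.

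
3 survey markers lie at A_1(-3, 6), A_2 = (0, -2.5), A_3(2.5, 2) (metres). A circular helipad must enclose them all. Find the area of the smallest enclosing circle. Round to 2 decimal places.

Side lengths²: A_1A_2² = 81.25, A_1A_3² = 46.25, A_2A_3² = 26.5.
Since A_1A_2² = 81.25 ≥ 46.25 + 26.5 = 72.75, the angle opposite A_1A_2 is not acute, so the smallest enclosing circle has A_1A_2 as diameter.
Centre = midpoint of A_1A_2 = (-1.5, 1.75), r² = 81.25/4 = 20.3125.
Area = π·r² = π·20.3125 ≈ 63.81.

63.81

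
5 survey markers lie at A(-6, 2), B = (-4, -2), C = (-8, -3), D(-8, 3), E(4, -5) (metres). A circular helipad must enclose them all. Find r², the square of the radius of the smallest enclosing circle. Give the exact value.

A smallest enclosing disk is always determined by at most three of the input points on its boundary.
The farthest pair is D–E with squared distance 208. The circle on this segment as diameter has centre (-2, -1) and r² = 208/4 = 52.
Check A: distance² to centre = 25 ≤ 52, so it lies inside.
All remaining points lie in this disk, and no smaller disk contains both endpoints, so this is the minimum enclosing circle.

52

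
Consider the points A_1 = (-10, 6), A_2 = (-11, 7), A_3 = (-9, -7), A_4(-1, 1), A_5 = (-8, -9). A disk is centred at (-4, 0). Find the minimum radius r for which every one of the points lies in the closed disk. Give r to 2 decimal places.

The required radius is the distance from (-4, 0) to the farthest point.
Squared distances: 72, 98, 74, 10, 97.
Maximum is 98, attained at A_2.
r = √98 ≈ 9.90.

9.90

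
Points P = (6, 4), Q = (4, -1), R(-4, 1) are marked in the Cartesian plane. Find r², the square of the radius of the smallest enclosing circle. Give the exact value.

Side lengths²: PQ² = 29, PR² = 109, QR² = 68.
Since PR² = 109 ≥ 68 + 29 = 97, the angle opposite PR is not acute, so the smallest enclosing circle has PR as diameter.
Centre = midpoint of PR = (1, 2.5), r² = 109/4 = 27.25.

27.25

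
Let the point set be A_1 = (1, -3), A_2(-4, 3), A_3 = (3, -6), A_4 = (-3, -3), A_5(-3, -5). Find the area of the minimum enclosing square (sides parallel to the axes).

The bounding box has width 7 and height 9.
An axis-aligned square enclosing the set must have side ≥ max(width, height).
So the minimum side is max(7, 9) = 9.
Area = 9² = 81.

81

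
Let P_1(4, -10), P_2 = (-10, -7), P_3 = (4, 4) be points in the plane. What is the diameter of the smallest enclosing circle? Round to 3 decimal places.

Side lengths²: P_1P_2² = 205, P_1P_3² = 196, P_2P_3² = 317.
Since P_2P_3² = 317 < 205 + 196 = 401, the triangle is acute, so the smallest enclosing circle is the circumcircle.
Circumcentre = (-51/28, -3), r² = 64985/784.
Diameter = 2r = 2√(64985/784) ≈ 18.209.

18.209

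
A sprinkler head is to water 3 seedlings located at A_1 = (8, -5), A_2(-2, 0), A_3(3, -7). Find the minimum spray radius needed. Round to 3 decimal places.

5.590

Side lengths²: A_1A_2² = 125, A_1A_3² = 29, A_2A_3² = 74.
Since A_1A_2² = 125 ≥ 74 + 29 = 103, the angle opposite A_1A_2 is not acute, so the smallest enclosing circle has A_1A_2 as diameter.
Centre = midpoint of A_1A_2 = (3, -2.5), r² = 125/4 = 31.25.
r = √(31.25) ≈ 5.590.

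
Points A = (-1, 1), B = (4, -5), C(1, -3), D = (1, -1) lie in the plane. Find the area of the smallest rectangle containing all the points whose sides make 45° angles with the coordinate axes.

11

In coordinates u = x + y, v = x − y the rectangle is axis-aligned; the map (x,y)→(u,v) scales areas by 2.
u-values: 0, -1, -2, 0; range = 0 − (-2) = 2.
v-values: -2, 9, 4, 2; range = 9 − (-2) = 11.
Area = (2 × 11) / 2 = 11.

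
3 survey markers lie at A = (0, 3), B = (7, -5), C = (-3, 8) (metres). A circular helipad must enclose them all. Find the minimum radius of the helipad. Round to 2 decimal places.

8.20

Side lengths²: AB² = 113, AC² = 34, BC² = 269.
Since BC² = 269 ≥ 113 + 34 = 147, the angle opposite BC is not acute, so the smallest enclosing circle has BC as diameter.
Centre = midpoint of BC = (2, 1.5), r² = 269/4 = 67.25.
r = √(67.25) ≈ 8.20.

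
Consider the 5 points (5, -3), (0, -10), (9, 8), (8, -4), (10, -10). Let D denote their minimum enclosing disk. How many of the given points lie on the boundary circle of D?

A smallest enclosing disk is always determined by at most three of the input points on its boundary.
The minimum enclosing circle is determined by three boundary points: (0, -10), (9, 8), (10, -10).
Their circumcentre is (5, -1.25) with r² = 101.5625.
The farthest remaining point (8, -4) is at distance² 16.5625 ≤ 101.5625.
The points at distance exactly r from the centre are (0, -10), (9, 8), (10, -10) — 3 points.

3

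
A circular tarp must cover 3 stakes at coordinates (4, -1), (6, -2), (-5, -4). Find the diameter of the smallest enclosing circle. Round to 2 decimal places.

11.18

Call the three points A, B, C in the order given.
Side lengths²: AB² = 5, AC² = 90, BC² = 125.
Since BC² = 125 ≥ 90 + 5 = 95, the angle opposite BC is not acute, so the smallest enclosing circle has BC as diameter.
Centre = midpoint of BC = (0.5, -3), r² = 125/4 = 31.25.
Diameter = 2r = 2√(31.25) ≈ 11.18.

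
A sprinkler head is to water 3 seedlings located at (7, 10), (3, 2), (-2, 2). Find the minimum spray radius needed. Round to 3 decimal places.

6.021

Call the three points A, B, C in the order given.
Side lengths²: AB² = 80, AC² = 145, BC² = 25.
Since AC² = 145 ≥ 80 + 25 = 105, the angle opposite AC is not acute, so the smallest enclosing circle has AC as diameter.
Centre = midpoint of AC = (2.5, 6), r² = 145/4 = 36.25.
r = √(36.25) ≈ 6.021.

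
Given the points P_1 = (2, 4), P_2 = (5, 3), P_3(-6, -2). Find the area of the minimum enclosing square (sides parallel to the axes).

121

The bounding box has width 11 and height 6.
An axis-aligned square enclosing the set must have side ≥ max(width, height).
So the minimum side is max(11, 6) = 11.
Area = 11² = 121.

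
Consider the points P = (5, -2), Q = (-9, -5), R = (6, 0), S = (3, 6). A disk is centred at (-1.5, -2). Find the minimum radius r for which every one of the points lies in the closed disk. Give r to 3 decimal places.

The required radius is the distance from (-1.5, -2) to the farthest point.
Squared distances: 42.25, 65.25, 60.25, 84.25.
Maximum is 84.25, attained at S.
r = √(84.25) ≈ 9.179.

9.179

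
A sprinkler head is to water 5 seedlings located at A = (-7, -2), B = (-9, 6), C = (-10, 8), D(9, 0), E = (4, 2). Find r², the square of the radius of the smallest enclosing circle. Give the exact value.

106.25

A smallest enclosing disk is always determined by at most three of the input points on its boundary.
The farthest pair is C–D with squared distance 425. The circle on this segment as diameter has centre (-0.5, 4) and r² = 425/4 = 106.25.
Check A: distance² to centre = 78.25 ≤ 106.25, so it lies inside.
All remaining points lie in this disk, and no smaller disk contains both endpoints, so this is the minimum enclosing circle.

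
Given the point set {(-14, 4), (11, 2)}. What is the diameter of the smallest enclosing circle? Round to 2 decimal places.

The smallest circle enclosing two points has them as diameter endpoints.
Centre = midpoint = (-1.5, 3); r² = |(-14, 4)−(11, 2)|²/4 = 629/4 = 157.25.
Diameter = 2r = 2√(157.25) ≈ 25.08.

25.08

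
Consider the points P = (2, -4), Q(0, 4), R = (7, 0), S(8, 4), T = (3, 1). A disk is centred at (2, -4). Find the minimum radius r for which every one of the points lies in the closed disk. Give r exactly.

10

The required radius is the distance from (2, -4) to the farthest point.
Squared distances: 0, 68, 41, 100, 26.
Maximum is 100, attained at S.
r = √100 = 10.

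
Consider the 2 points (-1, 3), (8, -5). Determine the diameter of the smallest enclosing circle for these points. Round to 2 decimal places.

The smallest circle enclosing two points has them as diameter endpoints.
Centre = midpoint = (3.5, -1); r² = |(-1, 3)−(8, -5)|²/4 = 145/4 = 36.25.
Diameter = 2r = 2√(36.25) ≈ 12.04.

12.04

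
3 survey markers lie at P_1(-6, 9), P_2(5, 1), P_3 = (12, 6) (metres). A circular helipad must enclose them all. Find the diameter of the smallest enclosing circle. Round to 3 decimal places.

Side lengths²: P_1P_2² = 185, P_1P_3² = 333, P_2P_3² = 74.
Since P_1P_3² = 333 ≥ 185 + 74 = 259, the angle opposite P_1P_3 is not acute, so the smallest enclosing circle has P_1P_3 as diameter.
Centre = midpoint of P_1P_3 = (3, 7.5), r² = 333/4 = 83.25.
Diameter = 2r = 2√(83.25) ≈ 18.248.

18.248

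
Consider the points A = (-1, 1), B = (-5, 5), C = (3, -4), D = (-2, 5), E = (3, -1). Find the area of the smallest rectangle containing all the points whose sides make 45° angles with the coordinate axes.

In coordinates u = x + y, v = x − y the rectangle is axis-aligned; the map (x,y)→(u,v) scales areas by 2.
u-values: 0, 0, -1, 3, 2; range = 3 − (-1) = 4.
v-values: -2, -10, 7, -7, 4; range = 7 − (-10) = 17.
Area = (4 × 17) / 2 = 34.

34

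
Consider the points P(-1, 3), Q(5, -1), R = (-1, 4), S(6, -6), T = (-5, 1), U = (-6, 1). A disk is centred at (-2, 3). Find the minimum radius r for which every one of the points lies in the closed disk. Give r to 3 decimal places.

12.042

The required radius is the distance from (-2, 3) to the farthest point.
Squared distances: 1, 65, 2, 145, 13, 20.
Maximum is 145, attained at S.
r = √145 ≈ 12.042.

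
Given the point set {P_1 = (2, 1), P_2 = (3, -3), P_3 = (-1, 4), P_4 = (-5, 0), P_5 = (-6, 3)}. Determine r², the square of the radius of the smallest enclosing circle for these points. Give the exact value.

A smallest enclosing disk is always determined by at most three of the input points on its boundary.
The farthest pair is P_2–P_5 with squared distance 117. The circle on this segment as diameter has centre (-1.5, 0) and r² = 117/4 = 29.25.
Check P_1: distance² to centre = 13.25 ≤ 29.25, so it lies inside.
All remaining points lie in this disk, and no smaller disk contains both endpoints, so this is the minimum enclosing circle.

29.25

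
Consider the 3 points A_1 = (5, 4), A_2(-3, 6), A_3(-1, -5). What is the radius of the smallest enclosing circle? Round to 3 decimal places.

5.936

Side lengths²: A_1A_2² = 68, A_1A_3² = 117, A_2A_3² = 125.
Since A_2A_3² = 125 < 117 + 68 = 185, the triangle is acute, so the smallest enclosing circle is the circumcircle.
Circumcentre = (-1/28, 6/7), r² = 27625/784.
r = √(27625/784) ≈ 5.936.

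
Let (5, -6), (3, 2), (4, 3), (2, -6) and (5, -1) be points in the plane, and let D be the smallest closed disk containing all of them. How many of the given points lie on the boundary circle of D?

3

The minimum enclosing circle of a finite set is fixed by two of the points (as a diameter) or three (as a circumcircle).
The minimum enclosing circle is determined by three boundary points: (5, -6), (4, 3), (2, -6).
Their circumcentre is (3.5, -29/18) with r² = 3485/162.
The farthest remaining point (3, 2) is at distance² 2153/162 ≤ 3485/162.
The points at distance exactly r from the centre are (5, -6), (4, 3), (2, -6) — 3 points.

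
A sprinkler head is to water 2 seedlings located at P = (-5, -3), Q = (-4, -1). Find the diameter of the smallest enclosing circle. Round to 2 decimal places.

2.24

The smallest circle enclosing two points has them as diameter endpoints.
Centre = midpoint = (-4.5, -2); r² = |PQ|²/4 = 5/4 = 1.25.
Diameter = 2r = 2√(1.25) ≈ 2.24.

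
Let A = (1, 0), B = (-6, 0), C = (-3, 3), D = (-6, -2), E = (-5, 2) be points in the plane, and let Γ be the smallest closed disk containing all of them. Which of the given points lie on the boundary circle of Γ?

A, C, D

The minimum enclosing circle is determined by three boundary points: A, C, D.
Their circumcentre is (-151/58, -37/58) with r² = 22525/1682.
The farthest remaining point E is at distance² 21365/1682 ≤ 22525/1682.
The points at distance exactly r from the centre are A, C, D — 3 points.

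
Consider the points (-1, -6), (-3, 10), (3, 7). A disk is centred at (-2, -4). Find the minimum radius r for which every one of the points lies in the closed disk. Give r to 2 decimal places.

14.04

The required radius is the distance from (-2, -4) to the farthest point.
Squared distances: 5, 197, 146.
Maximum is 197, attained at (-3, 10).
r = √197 ≈ 14.04.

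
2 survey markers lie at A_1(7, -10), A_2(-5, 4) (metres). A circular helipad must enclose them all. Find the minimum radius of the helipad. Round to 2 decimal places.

The smallest circle enclosing two points has them as diameter endpoints.
Centre = midpoint = (1, -3); r² = |A_1A_2|²/4 = 340/4 = 85.
r = √85 ≈ 9.22.

9.22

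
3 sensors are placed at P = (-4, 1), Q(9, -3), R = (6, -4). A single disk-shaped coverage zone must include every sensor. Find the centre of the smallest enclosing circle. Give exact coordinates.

Side lengths²: PQ² = 185, PR² = 125, QR² = 10.
Since PQ² = 185 ≥ 125 + 10 = 135, the angle opposite PQ is not acute, so the smallest enclosing circle has PQ as diameter.
Centre = midpoint of PQ = (2.5, -1), r² = 185/4 = 46.25.
Centre = (2.5, -1).

(2.5, -1)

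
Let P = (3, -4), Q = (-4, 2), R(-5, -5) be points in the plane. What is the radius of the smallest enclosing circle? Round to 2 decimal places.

4.78

Side lengths²: PQ² = 85, PR² = 65, QR² = 50.
Since PQ² = 85 < 65 + 50 = 115, the triangle is acute, so the smallest enclosing circle is the circumcircle.
Circumcentre = (-29/22, -43/22), r² = 5525/242.
r = √(5525/242) ≈ 4.78.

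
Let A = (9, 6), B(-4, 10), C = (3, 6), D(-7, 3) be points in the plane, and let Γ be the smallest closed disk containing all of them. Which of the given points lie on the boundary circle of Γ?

The farthest pair is A–D with squared distance 265. The circle on this segment as diameter has centre (1, 4.5) and r² = 265/4 = 66.25.
Check B: distance² to centre = 55.25 ≤ 66.25, so it lies inside.
All remaining points lie in this disk, and no smaller disk contains both endpoints, so this is the minimum enclosing circle.
The points at distance exactly r from the centre are A, D — 2 points.

A, D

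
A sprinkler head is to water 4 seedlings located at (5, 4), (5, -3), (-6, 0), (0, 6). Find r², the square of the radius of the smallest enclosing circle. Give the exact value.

By Welzl's lemma the MEC is supported by two points (diametrically opposite) or three points (on a circumcircle).
The minimum enclosing circle is determined by three boundary points: (5, 4), (5, -3), (-6, 0).
Their circumcentre is (1/22, 0.5) with r² = 8905/242.
The farthest remaining point (0, 6) is at distance² 7321/242 ≤ 8905/242.

8905/242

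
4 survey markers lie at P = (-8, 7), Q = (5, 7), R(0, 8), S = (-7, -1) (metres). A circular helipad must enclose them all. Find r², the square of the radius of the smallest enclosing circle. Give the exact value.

A smallest enclosing disk is always determined by at most three of the input points on its boundary.
The minimum enclosing circle is determined by three boundary points: P, Q, S.
Their circumcentre is (-1.5, 3.75) with r² = 52.8125.
The farthest remaining point R is at distance² 20.3125 ≤ 52.8125.

52.8125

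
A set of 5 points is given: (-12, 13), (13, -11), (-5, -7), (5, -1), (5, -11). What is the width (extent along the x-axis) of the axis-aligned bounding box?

max x = 13, min x = -12, so width = 25.

25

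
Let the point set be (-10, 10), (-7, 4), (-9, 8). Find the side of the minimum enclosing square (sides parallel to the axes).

The bounding box has width 3 and height 6.
An axis-aligned square enclosing the set must have side ≥ max(width, height).
So the minimum side is max(3, 6) = 6.

6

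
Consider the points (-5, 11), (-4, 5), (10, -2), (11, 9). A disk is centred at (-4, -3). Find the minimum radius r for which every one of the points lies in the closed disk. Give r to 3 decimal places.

19.209

The required radius is the distance from (-4, -3) to the farthest point.
Squared distances: 197, 64, 197, 369.
Maximum is 369, attained at (11, 9).
r = √369 ≈ 19.209.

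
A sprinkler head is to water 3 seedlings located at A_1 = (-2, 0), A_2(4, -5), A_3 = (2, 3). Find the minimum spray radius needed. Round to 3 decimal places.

4.237

Side lengths²: A_1A_2² = 61, A_1A_3² = 25, A_2A_3² = 68.
Since A_2A_3² = 68 < 61 + 25 = 86, the triangle is acute, so the smallest enclosing circle is the circumcircle.
Circumcentre = (39/19, -47/38), r² = 25925/1444.
r = √(25925/1444) ≈ 4.237.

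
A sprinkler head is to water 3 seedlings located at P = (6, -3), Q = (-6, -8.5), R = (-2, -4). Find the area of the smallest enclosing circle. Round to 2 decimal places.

Side lengths²: PQ² = 174.25, PR² = 65, QR² = 36.25.
Since PQ² = 174.25 ≥ 65 + 36.25 = 101.25, the angle opposite PQ is not acute, so the smallest enclosing circle has PQ as diameter.
Centre = midpoint of PQ = (0, -5.75), r² = 174.25/4 = 43.5625.
Area = π·r² = π·43.5625 ≈ 136.86.

136.86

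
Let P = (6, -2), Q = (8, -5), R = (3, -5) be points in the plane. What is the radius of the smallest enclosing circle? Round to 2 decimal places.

Side lengths²: PQ² = 13, PR² = 18, QR² = 25.
Since QR² = 25 < 18 + 13 = 31, the triangle is acute, so the smallest enclosing circle is the circumcircle.
Circumcentre = (5.5, -4.5), r² = 6.5.
r = √(6.5) ≈ 2.55.

2.55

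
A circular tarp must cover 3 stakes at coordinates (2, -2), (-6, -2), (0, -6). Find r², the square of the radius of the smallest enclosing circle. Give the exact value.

Call the three points A, B, C in the order given.
Side lengths²: AB² = 64, AC² = 20, BC² = 52.
Since AB² = 64 < 52 + 20 = 72, the triangle is acute, so the smallest enclosing circle is the circumcircle.
Circumcentre = (-2, -2.5), r² = 16.25.

16.25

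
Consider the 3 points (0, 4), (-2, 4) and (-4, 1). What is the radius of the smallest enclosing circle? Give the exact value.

Call the three points A, B, C in the order given.
Side lengths²: AB² = 4, AC² = 25, BC² = 13.
Since AC² = 25 ≥ 13 + 4 = 17, the angle opposite AC is not acute, so the smallest enclosing circle has AC as diameter.
Centre = midpoint of AC = (-2, 2.5), r² = 25/4 = 6.25.
r = √(6.25) = 2.5.

2.5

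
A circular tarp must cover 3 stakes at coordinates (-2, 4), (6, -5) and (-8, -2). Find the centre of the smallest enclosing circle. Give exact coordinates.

Call the three points A, B, C in the order given.
Side lengths²: AB² = 145, AC² = 72, BC² = 205.
Since BC² = 205 < 145 + 72 = 217, the triangle is acute, so the smallest enclosing circle is the circumcircle.
Circumcentre = (-31/34, -105/34), r² = 29725/578.
Centre = (-31/34, -105/34).

(-31/34, -105/34)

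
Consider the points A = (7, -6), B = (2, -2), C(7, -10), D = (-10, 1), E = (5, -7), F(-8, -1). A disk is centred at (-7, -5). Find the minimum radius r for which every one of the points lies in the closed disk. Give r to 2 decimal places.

14.87

The required radius is the distance from (-7, -5) to the farthest point.
Squared distances: 197, 90, 221, 45, 148, 17.
Maximum is 221, attained at C.
r = √221 ≈ 14.87.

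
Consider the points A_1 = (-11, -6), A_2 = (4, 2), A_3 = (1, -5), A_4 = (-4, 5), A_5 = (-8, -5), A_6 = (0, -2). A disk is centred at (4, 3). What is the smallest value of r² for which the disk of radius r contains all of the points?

The required radius is the distance from (4, 3) to the farthest point.
Squared distances: 306, 1, 73, 68, 208, 41.
Maximum is 306, attained at A_1.

306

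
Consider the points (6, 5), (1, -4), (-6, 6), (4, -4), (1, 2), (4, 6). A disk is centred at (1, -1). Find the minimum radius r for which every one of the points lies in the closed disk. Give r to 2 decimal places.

9.90

The required radius is the distance from (1, -1) to the farthest point.
Squared distances: 61, 9, 98, 18, 9, 58.
Maximum is 98, attained at (-6, 6).
r = √98 ≈ 9.90.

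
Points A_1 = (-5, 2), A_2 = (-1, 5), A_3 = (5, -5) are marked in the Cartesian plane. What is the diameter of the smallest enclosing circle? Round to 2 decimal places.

Side lengths²: A_1A_2² = 25, A_1A_3² = 149, A_2A_3² = 136.
Since A_1A_3² = 149 < 136 + 25 = 161, the triangle is acute, so the smallest enclosing circle is the circumcircle.
Circumcentre = (21/58, -57/58), r² = 63325/1682.
Diameter = 2r = 2√(63325/1682) ≈ 12.27.

12.27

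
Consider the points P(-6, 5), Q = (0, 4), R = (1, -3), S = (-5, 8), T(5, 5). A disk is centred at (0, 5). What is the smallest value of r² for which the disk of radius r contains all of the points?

The required radius is the distance from (0, 5) to the farthest point.
Squared distances: 36, 1, 65, 34, 25.
Maximum is 65, attained at R.

65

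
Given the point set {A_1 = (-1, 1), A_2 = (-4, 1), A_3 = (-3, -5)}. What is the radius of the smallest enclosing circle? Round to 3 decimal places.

3.206

Side lengths²: A_1A_2² = 9, A_1A_3² = 40, A_2A_3² = 37.
Since A_1A_3² = 40 < 37 + 9 = 46, the triangle is acute, so the smallest enclosing circle is the circumcircle.
Circumcentre = (-2.5, -11/6), r² = 185/18.
r = √(185/18) ≈ 3.206.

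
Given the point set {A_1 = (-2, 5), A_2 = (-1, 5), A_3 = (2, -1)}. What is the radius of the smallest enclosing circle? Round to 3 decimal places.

3.606

Side lengths²: A_1A_2² = 1, A_1A_3² = 52, A_2A_3² = 45.
Since A_1A_3² = 52 ≥ 45 + 1 = 46, the angle opposite A_1A_3 is not acute, so the smallest enclosing circle has A_1A_3 as diameter.
Centre = midpoint of A_1A_3 = (0, 2), r² = 52/4 = 13.
r = √13 ≈ 3.606.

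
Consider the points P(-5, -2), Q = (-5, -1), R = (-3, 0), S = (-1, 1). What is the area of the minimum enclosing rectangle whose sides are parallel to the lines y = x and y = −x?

In coordinates u = x + y, v = x − y the rectangle is axis-aligned; the map (x,y)→(u,v) scales areas by 2.
u-values: -7, -6, -3, 0; range = 0 − (-7) = 7.
v-values: -3, -4, -3, -2; range = -2 − (-4) = 2.
Area = (7 × 2) / 2 = 7.

7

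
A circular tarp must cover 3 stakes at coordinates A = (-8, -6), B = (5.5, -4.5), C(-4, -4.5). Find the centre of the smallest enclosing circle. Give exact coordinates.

(-1.25, -5.25)

Side lengths²: AB² = 184.5, AC² = 18.25, BC² = 90.25.
Since AB² = 184.5 ≥ 90.25 + 18.25 = 108.5, the angle opposite AB is not acute, so the smallest enclosing circle has AB as diameter.
Centre = midpoint of AB = (-1.25, -5.25), r² = 184.5/4 = 46.125.
Centre = (-1.25, -5.25).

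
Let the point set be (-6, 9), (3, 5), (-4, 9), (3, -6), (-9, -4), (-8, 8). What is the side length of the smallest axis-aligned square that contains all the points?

15

The bounding box has width 12 and height 15.
An axis-aligned square enclosing the set must have side ≥ max(width, height).
So the minimum side is max(12, 15) = 15.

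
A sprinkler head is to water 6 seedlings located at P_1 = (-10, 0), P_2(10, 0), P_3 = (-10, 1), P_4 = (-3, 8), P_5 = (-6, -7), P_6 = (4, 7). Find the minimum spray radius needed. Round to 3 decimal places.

10.012

The minimum enclosing circle of a finite set is fixed by two of the points (as a diameter) or three (as a circumcircle).
The farthest pair is P_2–P_3 with squared distance 401. The circle on this segment as diameter has centre (0, 0.5) and r² = 401/4 = 100.25.
Check P_1: distance² to centre = 100.25 ≤ 100.25, so it lies inside.
All remaining points lie in this disk, and no smaller disk contains both endpoints, so this is the minimum enclosing circle.
r = √(100.25) ≈ 10.012.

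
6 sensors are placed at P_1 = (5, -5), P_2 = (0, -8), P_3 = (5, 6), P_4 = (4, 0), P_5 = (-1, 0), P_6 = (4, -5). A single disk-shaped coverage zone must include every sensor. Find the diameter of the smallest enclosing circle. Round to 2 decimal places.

A smallest enclosing disk is always determined by at most three of the input points on its boundary.
The farthest pair is P_2–P_3 with squared distance 221. The circle on this segment as diameter has centre (2.5, -1) and r² = 221/4 = 55.25.
Check P_1: distance² to centre = 22.25 ≤ 55.25, so it lies inside.
All remaining points lie in this disk, and no smaller disk contains both endpoints, so this is the minimum enclosing circle.
Diameter = 2r = 2√(55.25) ≈ 14.87.

14.87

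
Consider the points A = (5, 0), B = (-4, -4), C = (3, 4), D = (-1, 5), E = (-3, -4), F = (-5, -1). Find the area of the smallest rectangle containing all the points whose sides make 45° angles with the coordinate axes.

82.5

In coordinates u = x + y, v = x − y the rectangle is axis-aligned; the map (x,y)→(u,v) scales areas by 2.
u-values: 5, -8, 7, 4, -7, -6; range = 7 − (-8) = 15.
v-values: 5, 0, -1, -6, 1, -4; range = 5 − (-6) = 11.
Area = (15 × 11) / 2 = 82.5.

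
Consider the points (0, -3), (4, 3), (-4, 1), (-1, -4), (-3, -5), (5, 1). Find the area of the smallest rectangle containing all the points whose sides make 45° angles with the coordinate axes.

67.5

In coordinates u = x + y, v = x − y the rectangle is axis-aligned; the map (x,y)→(u,v) scales areas by 2.
u-values: -3, 7, -3, -5, -8, 6; range = 7 − (-8) = 15.
v-values: 3, 1, -5, 3, 2, 4; range = 4 − (-5) = 9.
Area = (15 × 9) / 2 = 67.5.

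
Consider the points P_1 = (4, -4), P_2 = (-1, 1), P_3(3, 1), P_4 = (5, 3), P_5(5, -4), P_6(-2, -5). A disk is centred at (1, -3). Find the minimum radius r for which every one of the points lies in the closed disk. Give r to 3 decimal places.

The required radius is the distance from (1, -3) to the farthest point.
Squared distances: 10, 20, 20, 52, 17, 13.
Maximum is 52, attained at P_4.
r = √52 ≈ 7.211.

7.211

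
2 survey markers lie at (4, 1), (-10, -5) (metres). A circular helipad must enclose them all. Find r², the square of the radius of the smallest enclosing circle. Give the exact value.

The smallest circle enclosing two points has them as diameter endpoints.
Centre = midpoint = (-3, -2); r² = |(4, 1)−(-10, -5)|²/4 = 232/4 = 58.

58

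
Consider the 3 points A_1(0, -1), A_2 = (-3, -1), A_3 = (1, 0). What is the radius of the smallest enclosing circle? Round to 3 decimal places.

Side lengths²: A_1A_2² = 9, A_1A_3² = 2, A_2A_3² = 17.
Since A_2A_3² = 17 ≥ 9 + 2 = 11, the angle opposite A_2A_3 is not acute, so the smallest enclosing circle has A_2A_3 as diameter.
Centre = midpoint of A_2A_3 = (-1, -0.5), r² = 17/4 = 4.25.
r = √(4.25) ≈ 2.062.

2.062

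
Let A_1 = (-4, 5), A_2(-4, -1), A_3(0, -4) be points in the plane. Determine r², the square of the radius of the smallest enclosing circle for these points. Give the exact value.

Side lengths²: A_1A_2² = 36, A_1A_3² = 97, A_2A_3² = 25.
Since A_1A_3² = 97 ≥ 36 + 25 = 61, the angle opposite A_1A_3 is not acute, so the smallest enclosing circle has A_1A_3 as diameter.
Centre = midpoint of A_1A_3 = (-2, 0.5), r² = 97/4 = 24.25.

24.25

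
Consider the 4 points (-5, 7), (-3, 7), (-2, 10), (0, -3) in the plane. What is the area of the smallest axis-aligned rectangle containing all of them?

x ranges over [-5, 0], width 5.
y ranges over [-3, 10], height 13.
Area = 5 × 13 = 65.

65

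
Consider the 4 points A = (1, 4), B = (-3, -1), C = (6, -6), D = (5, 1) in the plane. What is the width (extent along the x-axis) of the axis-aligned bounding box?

9

max x = 6, min x = -3, so width = 9.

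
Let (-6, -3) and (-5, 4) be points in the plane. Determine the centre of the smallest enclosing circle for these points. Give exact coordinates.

(-5.5, 0.5)

The smallest circle enclosing two points has them as diameter endpoints.
Centre = midpoint = (-5.5, 0.5); r² = |(-6, -3)−(-5, 4)|²/4 = 50/4 = 12.5.
Centre = (-5.5, 0.5).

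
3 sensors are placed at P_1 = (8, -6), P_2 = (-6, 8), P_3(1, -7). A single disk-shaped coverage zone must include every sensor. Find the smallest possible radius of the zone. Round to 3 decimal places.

Side lengths²: P_1P_2² = 392, P_1P_3² = 50, P_2P_3² = 274.
Since P_1P_2² = 392 ≥ 274 + 50 = 324, the angle opposite P_1P_2 is not acute, so the smallest enclosing circle has P_1P_2 as diameter.
Centre = midpoint of P_1P_2 = (1, 1), r² = 392/4 = 98.
r = √98 ≈ 9.899.

9.899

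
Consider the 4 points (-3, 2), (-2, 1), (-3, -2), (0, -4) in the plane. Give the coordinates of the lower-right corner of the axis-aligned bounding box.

(0, -4)

x-range [-3, 0], y-range [-4, 2].
The lower-right corner is (0, -4).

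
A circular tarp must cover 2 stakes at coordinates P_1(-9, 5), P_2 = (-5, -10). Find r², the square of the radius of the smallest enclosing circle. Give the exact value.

The smallest circle enclosing two points has them as diameter endpoints.
Centre = midpoint = (-7, -2.5); r² = |P_1P_2|²/4 = 241/4 = 60.25.

60.25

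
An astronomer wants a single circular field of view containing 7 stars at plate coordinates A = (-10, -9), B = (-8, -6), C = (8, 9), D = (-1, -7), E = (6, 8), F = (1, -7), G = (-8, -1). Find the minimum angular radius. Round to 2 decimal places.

By Welzl's lemma the MEC is supported by two points (diametrically opposite) or three points (on a circumcircle).
The farthest pair is A–C with squared distance 648. The circle on this segment as diameter has centre (-1, 0) and r² = 648/4 = 162.
Check B: distance² to centre = 85 ≤ 162, so it lies inside.
All remaining points lie in this disk, and no smaller disk contains both endpoints, so this is the minimum enclosing circle.
r = √162 ≈ 12.73.

12.73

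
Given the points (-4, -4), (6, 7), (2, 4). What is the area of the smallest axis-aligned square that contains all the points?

121

The bounding box has width 10 and height 11.
An axis-aligned square enclosing the set must have side ≥ max(width, height).
So the minimum side is max(10, 11) = 11.
Area = 11² = 121.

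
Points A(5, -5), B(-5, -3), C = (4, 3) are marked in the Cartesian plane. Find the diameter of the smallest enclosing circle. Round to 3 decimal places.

11.402

Side lengths²: AB² = 104, AC² = 65, BC² = 117.
Since BC² = 117 < 104 + 65 = 169, the triangle is acute, so the smallest enclosing circle is the circumcircle.
Circumcentre = (0.5, -1.5), r² = 32.5.
Diameter = 2r = 2√(32.5) ≈ 11.402.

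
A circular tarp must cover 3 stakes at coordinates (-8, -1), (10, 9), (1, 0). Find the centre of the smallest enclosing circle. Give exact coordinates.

(1, 4)

Call the three points A, B, C in the order given.
Side lengths²: AB² = 424, AC² = 82, BC² = 162.
Since AB² = 424 ≥ 162 + 82 = 244, the angle opposite AB is not acute, so the smallest enclosing circle has AB as diameter.
Centre = midpoint of AB = (1, 4), r² = 424/4 = 106.
Centre = (1, 4).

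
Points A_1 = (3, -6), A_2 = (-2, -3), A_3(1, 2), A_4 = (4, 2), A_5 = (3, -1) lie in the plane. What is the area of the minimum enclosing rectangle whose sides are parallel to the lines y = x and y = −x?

55

In coordinates u = x + y, v = x − y the rectangle is axis-aligned; the map (x,y)→(u,v) scales areas by 2.
u-values: -3, -5, 3, 6, 2; range = 6 − (-5) = 11.
v-values: 9, 1, -1, 2, 4; range = 9 − (-1) = 10.
Area = (11 × 10) / 2 = 55.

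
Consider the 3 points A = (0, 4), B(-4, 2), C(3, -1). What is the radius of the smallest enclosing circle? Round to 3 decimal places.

Side lengths²: AB² = 20, AC² = 34, BC² = 58.
Since BC² = 58 ≥ 34 + 20 = 54, the angle opposite BC is not acute, so the smallest enclosing circle has BC as diameter.
Centre = midpoint of BC = (-0.5, 0.5), r² = 58/4 = 14.5.
r = √(14.5) ≈ 3.808.

3.808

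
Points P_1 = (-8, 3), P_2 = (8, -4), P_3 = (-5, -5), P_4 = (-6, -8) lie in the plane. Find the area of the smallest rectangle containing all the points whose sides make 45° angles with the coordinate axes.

In coordinates u = x + y, v = x − y the rectangle is axis-aligned; the map (x,y)→(u,v) scales areas by 2.
u-values: -5, 4, -10, -14; range = 4 − (-14) = 18.
v-values: -11, 12, 0, 2; range = 12 − (-11) = 23.
Area = (18 × 23) / 2 = 207.

207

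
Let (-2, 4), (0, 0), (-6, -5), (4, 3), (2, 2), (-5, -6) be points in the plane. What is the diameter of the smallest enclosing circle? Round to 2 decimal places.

By Welzl's lemma the MEC is supported by two points (diametrically opposite) or three points (on a circumcircle).
The farthest pair is (-6, -5)–(4, 3) with squared distance 164. The circle on this segment as diameter has centre (-1, -1) and r² = 164/4 = 41.
Check (-2, 4): distance² to centre = 26 ≤ 41, so it lies inside.
All remaining points lie in this disk, and no smaller disk contains both endpoints, so this is the minimum enclosing circle.
Diameter = 2r = 2√41 ≈ 12.81.

12.81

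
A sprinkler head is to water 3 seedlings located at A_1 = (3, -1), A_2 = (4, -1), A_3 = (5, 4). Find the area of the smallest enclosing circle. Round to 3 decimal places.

Side lengths²: A_1A_2² = 1, A_1A_3² = 29, A_2A_3² = 26.
Since A_1A_3² = 29 ≥ 26 + 1 = 27, the angle opposite A_1A_3 is not acute, so the smallest enclosing circle has A_1A_3 as diameter.
Centre = midpoint of A_1A_3 = (4, 1.5), r² = 29/4 = 7.25.
Area = π·r² = π·7.25 ≈ 22.777.

22.777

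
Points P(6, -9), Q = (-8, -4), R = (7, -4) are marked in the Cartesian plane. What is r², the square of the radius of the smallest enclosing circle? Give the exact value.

57.46

Side lengths²: PQ² = 221, PR² = 26, QR² = 225.
Since QR² = 225 < 221 + 26 = 247, the triangle is acute, so the smallest enclosing circle is the circumcircle.
Circumcentre = (-0.5, -5.1), r² = 57.46.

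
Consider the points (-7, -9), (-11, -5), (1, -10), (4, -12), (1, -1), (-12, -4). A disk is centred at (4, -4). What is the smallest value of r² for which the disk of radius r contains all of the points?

256

The required radius is the distance from (4, -4) to the farthest point.
Squared distances: 146, 226, 45, 64, 18, 256.
Maximum is 256, attained at (-12, -4).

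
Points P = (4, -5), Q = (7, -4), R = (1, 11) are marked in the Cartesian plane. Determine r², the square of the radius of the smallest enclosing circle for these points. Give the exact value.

38425/578

Side lengths²: PQ² = 10, PR² = 265, QR² = 261.
Since PR² = 265 < 261 + 10 = 271, the triangle is acute, so the smallest enclosing circle is the circumcircle.
Circumcentre = (101/34, 105/34), r² = 38425/578.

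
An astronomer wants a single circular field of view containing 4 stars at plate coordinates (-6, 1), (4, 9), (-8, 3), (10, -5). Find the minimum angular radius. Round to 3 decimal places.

A smallest enclosing disk is always determined by at most three of the input points on its boundary.
The minimum enclosing circle is determined by three boundary points: (4, 9), (-8, 3), (10, -5).
Their circumcentre is (21/17, -8/17) with r² = 28130/289.
The farthest remaining point (-6, 1) is at distance² 15754/289 ≤ 28130/289.
r = √(28130/289) ≈ 9.866.

9.866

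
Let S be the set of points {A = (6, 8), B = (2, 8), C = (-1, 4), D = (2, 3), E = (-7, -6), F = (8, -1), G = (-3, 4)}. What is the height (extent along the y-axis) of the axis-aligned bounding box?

14

max y = 8, min y = -6, so height = 14.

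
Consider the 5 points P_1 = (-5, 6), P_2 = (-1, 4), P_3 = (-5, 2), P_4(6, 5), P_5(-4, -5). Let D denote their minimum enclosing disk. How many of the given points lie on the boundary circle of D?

3

The minimum enclosing circle of a finite set is fixed by two of the points (as a diameter) or three (as a circumcircle).
The minimum enclosing circle is determined by three boundary points: P_1, P_4, P_5.
Their circumcentre is (1/12, 11/12) with r² = 3721/72.
The farthest remaining point P_3 is at distance² 1945/72 ≤ 3721/72.
The points at distance exactly r from the centre are P_1, P_4, P_5 — 3 points.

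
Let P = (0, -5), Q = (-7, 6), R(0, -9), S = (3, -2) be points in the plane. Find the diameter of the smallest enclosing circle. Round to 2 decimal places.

16.55

By Welzl's lemma the MEC is supported by two points (diametrically opposite) or three points (on a circumcircle).
The farthest pair is Q–R with squared distance 274. The circle on this segment as diameter has centre (-3.5, -1.5) and r² = 274/4 = 68.5.
Check P: distance² to centre = 24.5 ≤ 68.5, so it lies inside.
All remaining points lie in this disk, and no smaller disk contains both endpoints, so this is the minimum enclosing circle.
Diameter = 2r = 2√(68.5) ≈ 16.55.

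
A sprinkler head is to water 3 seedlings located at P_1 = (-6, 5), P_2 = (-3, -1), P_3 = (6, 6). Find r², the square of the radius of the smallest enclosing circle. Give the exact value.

37.7

Side lengths²: P_1P_2² = 45, P_1P_3² = 145, P_2P_3² = 130.
Since P_1P_3² = 145 < 130 + 45 = 175, the triangle is acute, so the smallest enclosing circle is the circumcircle.
Circumcentre = (0.1, 4.3), r² = 37.7.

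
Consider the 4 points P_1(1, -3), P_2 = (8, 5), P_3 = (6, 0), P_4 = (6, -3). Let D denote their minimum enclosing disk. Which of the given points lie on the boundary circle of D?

P_1, P_2

The minimum enclosing circle of a finite set is fixed by two of the points (as a diameter) or three (as a circumcircle).
The farthest pair is P_1–P_2 with squared distance 113. The circle on this segment as diameter has centre (4.5, 1) and r² = 113/4 = 28.25.
Check P_3: distance² to centre = 3.25 ≤ 28.25, so it lies inside.
All remaining points lie in this disk, and no smaller disk contains both endpoints, so this is the minimum enclosing circle.
The points at distance exactly r from the centre are P_1, P_2 — 2 points.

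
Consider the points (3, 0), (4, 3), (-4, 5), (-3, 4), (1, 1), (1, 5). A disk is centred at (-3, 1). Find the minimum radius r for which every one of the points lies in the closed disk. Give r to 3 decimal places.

7.280

The required radius is the distance from (-3, 1) to the farthest point.
Squared distances: 37, 53, 17, 9, 16, 32.
Maximum is 53, attained at (4, 3).
r = √53 ≈ 7.280.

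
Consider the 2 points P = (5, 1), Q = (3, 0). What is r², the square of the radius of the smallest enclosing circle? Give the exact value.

The smallest circle enclosing two points has them as diameter endpoints.
Centre = midpoint = (4, 0.5); r² = |PQ|²/4 = 5/4 = 1.25.

1.25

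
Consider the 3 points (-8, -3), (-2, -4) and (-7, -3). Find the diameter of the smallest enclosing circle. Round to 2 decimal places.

Call the three points A, B, C in the order given.
Side lengths²: AB² = 37, AC² = 1, BC² = 26.
Since AB² = 37 ≥ 26 + 1 = 27, the angle opposite AB is not acute, so the smallest enclosing circle has AB as diameter.
Centre = midpoint of AB = (-5, -3.5), r² = 37/4 = 9.25.
Diameter = 2r = 2√(9.25) ≈ 6.08.

6.08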